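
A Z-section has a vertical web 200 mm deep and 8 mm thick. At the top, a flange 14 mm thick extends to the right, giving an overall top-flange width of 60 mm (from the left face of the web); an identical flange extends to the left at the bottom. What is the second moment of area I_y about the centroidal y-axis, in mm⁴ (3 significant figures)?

Decompose the section into non-overlapping parts with the origin at the bottom-left of its bounding rectangle.
Web: 8 × 200, A = 1 600 mm², x = 56 mm, Ī = 8533.3 mm⁴.
Top flange (beyond web): 52 × 14, A = 728 mm², x = 86 mm, Ī = 164 043 mm⁴.
Bottom flange (beyond web): 52 × 14, A = 728 mm², x = 26 mm, Ī = 164 043 mm⁴.
Centroid: x̄ = ΣA·x / ΣA = 56 mm.
Transfer each piece to the centroidal y-axis using Ī + A·d² with d = x − 56:
  web: d = 0 mm → contributes +8533.3 mm⁴
  top flange (beyond web): d = 30 mm → contributes +819 243 mm⁴
  bottom flange (beyond web): d = -30 mm → contributes +819 243 mm⁴
Total I = 1 647 019 mm⁴.

I_y ≈ 1.65 × 10⁶ mm⁴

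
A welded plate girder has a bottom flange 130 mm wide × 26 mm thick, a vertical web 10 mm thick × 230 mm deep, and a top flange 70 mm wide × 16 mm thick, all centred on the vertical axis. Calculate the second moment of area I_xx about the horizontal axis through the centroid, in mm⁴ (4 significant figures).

Treat the section as a set of non-overlapping primitives; coordinates are from the bounding-box lower-left.
Bottom plate: 130 × 26, A = 3 380 mm², y = 13 mm, Ī = 190 407 mm⁴.
Web plate: 10 × 230, A = 2 300 mm², y = 141 mm, Ī = 10 139 167 mm⁴.
Top plate: 70 × 16, A = 1 120 mm², y = 264 mm, Ī = 23893.3 mm⁴.
Centroid: ȳ = ΣA·y / ΣA = 97.6353 mm.
Transfer each piece to the horizontal axis through the centroid using Ī + A·d² with d = y − 97.6353:
  bottom plate: d = -84.6353 mm → contributes +24 401 796 mm⁴
  web plate: d = 43.3647 mm → contributes +14 464 311 mm⁴
  top plate: d = 166.365 mm → contributes +31 022 375 mm⁴
Total I = 69 888 482 mm⁴.

I_xx ≈ 6.989 × 10⁷ mm⁴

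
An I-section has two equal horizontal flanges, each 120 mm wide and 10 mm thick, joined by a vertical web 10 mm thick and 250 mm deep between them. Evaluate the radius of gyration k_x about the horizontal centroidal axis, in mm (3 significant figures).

Break the section into simple shapes (no overlaps), measuring from the bottom-left corner of the bounding box.
Bottom flange: 120 × 10, A = 1 200 mm², y = 5 mm, Ī = 10 000 mm⁴.
Web: 10 × 250, A = 2 500 mm², y = 135 mm, Ī = 13 020 833 mm⁴.
Top flange: 120 × 10, A = 1 200 mm², y = 265 mm, Ī = 10 000 mm⁴.
By symmetry the centroid is at mid-height, ȳ = 135 mm.
Transfer each piece to the horizontal centroidal axis using Ī + A·d² with d = y − 135:
  bottom flange: d = -130 mm → contributes +20 290 000 mm⁴
  web: d = 0 mm → contributes +13 020 833 mm⁴
  top flange: d = 130 mm → contributes +20 290 000 mm⁴
Total I = 53 600 833 mm⁴.
Radius of gyration: k = √(I/A) = √(53 600 833 / 4 900) = 104.59 mm.

k_x ≈ 105 mm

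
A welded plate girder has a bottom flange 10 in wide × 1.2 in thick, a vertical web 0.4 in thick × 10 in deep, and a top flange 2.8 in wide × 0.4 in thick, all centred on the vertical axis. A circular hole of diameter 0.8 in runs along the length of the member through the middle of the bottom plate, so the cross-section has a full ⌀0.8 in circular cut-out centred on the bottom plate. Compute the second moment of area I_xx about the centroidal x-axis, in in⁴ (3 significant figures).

Decompose the section into non-overlapping parts with the origin at the bottom-left of its bounding rectangle.
Bottom plate: 10 × 1.2, A = 12 in², y = 0.6 in, Ī = 1.44 in⁴.
Web plate: 0.4 × 10, A = 4 in², y = 6.2 in, Ī = 33.333 in⁴.
Top plate: 2.8 × 0.4, A = 1.12 in², y = 11.4 in, Ī = 0.014933 in⁴.
Hole (subtracted): ⌀0.8, A = 0.50265 in², y = 0.6 in, Ī = 0.020106 in⁴.
Centroid: ȳ = ΣA·y / ΣA = 2.6759 in.
Transfer each piece to the centroidal x-axis using Ī + A·d² with d = y − 2.6759:
  bottom plate: d = -2.0759 in → contributes +53.152 in⁴
  web plate: d = 3.5241 in → contributes +83.01 in⁴
  top plate: d = 8.7241 in → contributes +85.258 in⁴
  hole: d = -2.0759 in → contributes −2.1862 in⁴
Total I = 219.23 in⁴.

I_xx ≈ 219 in⁴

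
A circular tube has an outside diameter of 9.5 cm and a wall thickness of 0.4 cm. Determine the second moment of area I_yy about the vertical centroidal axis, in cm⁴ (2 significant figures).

Decompose the section into non-overlapping parts with the origin at the bottom-left of its bounding rectangle.
Outer circle: ⌀9.5, A = 70.88 cm², x = 4.75 cm, Ī = 399.8 cm⁴.
Bore (subtracted): ⌀8.7, A = 59.45 cm², x = 4.75 cm, Ī = 281.2 cm⁴.
By symmetry the centroid is at mid-width, x̄ = 4.75 cm.
All pieces are centred on the vertical centroidal axis, so I = ΣĪ (holes subtracted) = 118.6 cm⁴.

I_yy ≈ 120 cm⁴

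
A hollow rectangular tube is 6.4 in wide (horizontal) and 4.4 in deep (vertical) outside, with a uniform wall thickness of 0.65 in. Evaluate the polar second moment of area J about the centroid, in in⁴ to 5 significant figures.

Treat the section as a set of non-overlapping primitives; coordinates are from the bounding-box lower-left.
Outer rectangle: 6.4 × 4.4, A = 28.16 in², y = 2.2 in, Ī = 45.43147 in⁴.
Inner void (subtracted): 5.1 × 3.1, A = 15.81 in², y = 2.2 in, Ī = 12.66118 in⁴.
By symmetry the centroid is at mid-height, ȳ = 2.2 in.
All pieces are centred on the centroidal x-axis, so I = ΣĪ (holes subtracted) = 32.77029 in⁴.
Repeating about the centroidal y-axis gives I_y = 61.85129 in⁴.
Polar second moment: J = I_x + I_y = 94.62158 in⁴.

J ≈ 94.622 in⁴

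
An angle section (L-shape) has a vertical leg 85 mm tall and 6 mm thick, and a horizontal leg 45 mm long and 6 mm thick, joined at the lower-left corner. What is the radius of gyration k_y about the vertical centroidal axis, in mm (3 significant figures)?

Break the section into simple shapes (no overlaps), measuring from the bottom-left corner of the bounding box.
Vertical leg: 6 × 85, A = 510 mm², x = 3 mm, Ī = 1 530 mm⁴.
Horizontal leg (remainder): 39 × 6, A = 234 mm², x = 25.5 mm, Ī = 29 660 mm⁴.
Centroid: x̄ = ΣA·x / ΣA = 10.077 mm.
Transfer each piece to the vertical centroidal axis using Ī + A·d² with d = x − 10.077:
  vertical leg: d = -7.0766 mm → contributes +27 070 mm⁴
  horizontal leg (remainder): d = 15.423 mm → contributes +85 324 mm⁴
Total I = 112 394 mm⁴.
Radius of gyration: k = √(I/A) = √(112 394 / 744) = 12.291 mm.

k_y ≈ 12.3 mm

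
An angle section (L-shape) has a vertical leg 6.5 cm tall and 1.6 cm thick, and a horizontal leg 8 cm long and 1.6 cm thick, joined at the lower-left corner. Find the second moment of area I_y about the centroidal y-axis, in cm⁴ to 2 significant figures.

Treat the section as a set of non-overlapping primitives; coordinates are from the bounding-box lower-left.
Vertical leg: 1.6 × 6.5, A = 10.4 cm², x = 0.8 cm, Ī = 2.219 cm⁴.
Horizontal leg (remainder): 6.4 × 1.6, A = 10.24 cm², x = 4.8 cm, Ī = 34.95 cm⁴.
Centroid: x̄ = ΣA·x / ΣA = 2.784 cm.
Transfer each piece to the centroidal y-axis using Ī + A·d² with d = x − 2.784:
  vertical leg: d = -1.984 cm → contributes +43.18 cm⁴
  horizontal leg (remainder): d = 2.016 cm → contributes +76.55 cm⁴
Total I = 119.7 cm⁴.

I_y ≈ 120 cm⁴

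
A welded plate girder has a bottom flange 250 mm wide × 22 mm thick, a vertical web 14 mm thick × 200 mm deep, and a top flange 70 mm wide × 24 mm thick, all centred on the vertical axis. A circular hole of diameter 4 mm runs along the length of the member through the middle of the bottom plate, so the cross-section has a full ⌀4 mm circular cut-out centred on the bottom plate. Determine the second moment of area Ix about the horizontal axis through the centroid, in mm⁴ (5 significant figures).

Decompose the section into non-overlapping parts with the origin at the bottom-left of its bounding rectangle.
Bottom plate: 250 × 22, A = 5 500 mm², y = 11 mm, Ī = 221833.3 mm⁴.
Web plate: 14 × 200, A = 2 800 mm², y = 122 mm, Ī = 9 333 333 mm⁴.
Top plate: 70 × 24, A = 1 680 mm², y = 234 mm, Ī = 80 640 mm⁴.
Hole (subtracted): ⌀4, A = 12.56637 mm², y = 11 mm, Ī = 12.56637 mm⁴.
Centroid: ȳ = ΣA·y / ΣA = 79.76795 mm.
Transfer each piece to the horizontal axis through the centroid using Ī + A·d² with d = y − 79.76795:
  bottom plate: d = -68.76795 mm → contributes +26 231 505 mm⁴
  web plate: d = 42.23205 mm → contributes +14 327 262 mm⁴
  top plate: d = 154.232 mm → contributes +40 043 681 mm⁴
  hole: d = -68.76795 mm → contributes −59439.33 mm⁴
Total I = 80 543 009 mm⁴.

Ix ≈ 8.0543 × 10⁷ mm⁴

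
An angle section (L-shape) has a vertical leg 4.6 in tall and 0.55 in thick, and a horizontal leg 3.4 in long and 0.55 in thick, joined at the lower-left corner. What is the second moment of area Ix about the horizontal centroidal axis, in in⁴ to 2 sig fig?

Ix ≈ 8.5 in⁴

Split into non-overlapping primitives; take the origin at the lower-left of the bounding box.
Vertical leg: 0.55 × 4.6, A = 2.53 in², y = 2.3 in, Ī = 4.461 in⁴.
Horizontal leg (remainder): 2.85 × 0.55, A = 1.568 in², y = 0.275 in, Ī = 0.03951 in⁴.
Centroid: ȳ = ΣA·y / ΣA = 1.525 in.
Transfer each piece to the horizontal centroidal axis using Ī + A·d² with d = y − 1.525:
  vertical leg: d = 0.7747 in → contributes +5.979 in⁴
  horizontal leg (remainder): d = -1.25 in → contributes +2.49 in⁴
Total I = 8.47 in⁴.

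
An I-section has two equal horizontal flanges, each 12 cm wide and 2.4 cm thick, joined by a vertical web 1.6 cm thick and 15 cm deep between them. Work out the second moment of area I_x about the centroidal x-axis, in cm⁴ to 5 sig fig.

Treat the section as a set of non-overlapping primitives; coordinates are from the bounding-box lower-left.
Bottom flange: 12 × 2.4, A = 28.8 cm², y = 1.2 cm, Ī = 13.824 cm⁴.
Web: 1.6 × 15, A = 24 cm², y = 9.9 cm, Ī = 450 cm⁴.
Top flange: 12 × 2.4, A = 28.8 cm², y = 18.6 cm, Ī = 13.824 cm⁴.
By symmetry the centroid is at mid-height, ȳ = 9.9 cm.
Transfer each piece to the centroidal x-axis using Ī + A·d² with d = y − 9.9:
  bottom flange: d = -8.7 cm → contributes +2193.696 cm⁴
  web: d = 0 cm → contributes +450 cm⁴
  top flange: d = 8.7 cm → contributes +2193.696 cm⁴
Total I = 4837.392 cm⁴.

I_x ≈ 4837.4 cm⁴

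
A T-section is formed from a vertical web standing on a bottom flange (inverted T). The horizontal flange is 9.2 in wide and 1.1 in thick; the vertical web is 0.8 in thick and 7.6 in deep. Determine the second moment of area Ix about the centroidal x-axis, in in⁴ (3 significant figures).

Treat the section as a set of non-overlapping primitives; coordinates are from the bounding-box lower-left.
Flange: 9.2 × 1.1, A = 10.12 in², y = 0.55 in, Ī = 1.0204 in⁴.
Web: 0.8 × 7.6, A = 6.08 in², y = 4.9 in, Ī = 29.265 in⁴.
Centroid: ȳ = ΣA·y / ΣA = 2.1826 in.
Transfer each piece to the centroidal x-axis using Ī + A·d² with d = y − 2.1826:
  flange: d = -1.6326 in → contributes +27.994 in⁴
  web: d = 2.7174 in → contributes +74.162 in⁴
Total I = 102.16 in⁴.

Ix ≈ 102 in⁴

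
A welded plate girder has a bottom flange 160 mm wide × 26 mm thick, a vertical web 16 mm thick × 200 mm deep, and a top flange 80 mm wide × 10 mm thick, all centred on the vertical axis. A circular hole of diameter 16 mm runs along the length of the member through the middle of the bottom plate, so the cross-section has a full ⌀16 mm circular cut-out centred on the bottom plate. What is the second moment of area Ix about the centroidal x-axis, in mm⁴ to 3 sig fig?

Split into non-overlapping primitives; take the origin at the lower-left of the bounding box.
Bottom plate: 160 × 26, A = 4 160 mm², y = 13 mm, Ī = 234 347 mm⁴.
Web plate: 16 × 200, A = 3 200 mm², y = 126 mm, Ī = 10 666 667 mm⁴.
Top plate: 80 × 10, A = 800 mm², y = 231 mm, Ī = 6666.7 mm⁴.
Hole (subtracted): ⌀16, A = 201.06 mm², y = 13 mm, Ī = 3 217 mm⁴.
Centroid: ȳ = ΣA·y / ΣA = 80.346 mm.
Transfer each piece to the centroidal x-axis using Ī + A·d² with d = y − 80.346:
  bottom plate: d = -67.346 mm → contributes +19 101 773 mm⁴
  web plate: d = 45.654 mm → contributes +17 336 484 mm⁴
  top plate: d = 150.65 mm → contributes +18 164 049 mm⁴
  hole: d = -67.346 mm → contributes −915 121 mm⁴
Total I = 53 687 185 mm⁴.

Ix ≈ 5.37 × 10⁷ mm⁴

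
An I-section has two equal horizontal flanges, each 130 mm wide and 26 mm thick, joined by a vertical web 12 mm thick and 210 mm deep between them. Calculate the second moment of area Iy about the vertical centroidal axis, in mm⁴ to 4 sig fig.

Decompose the section into non-overlapping parts with the origin at the bottom-left of its bounding rectangle.
Bottom flange: 130 × 26, A = 3 380 mm², x = 65 mm, Ī = 4 760 167 mm⁴.
Web: 12 × 210, A = 2 520 mm², x = 65 mm, Ī = 30 240 mm⁴.
Top flange: 130 × 26, A = 3 380 mm², x = 65 mm, Ī = 4 760 167 mm⁴.
By symmetry the centroid is at mid-width, x̄ = 65 mm.
All pieces are centred on the vertical centroidal axis, so I = ΣĪ = 9 550 573 mm⁴.

Iy ≈ 9.551 × 10⁶ mm⁴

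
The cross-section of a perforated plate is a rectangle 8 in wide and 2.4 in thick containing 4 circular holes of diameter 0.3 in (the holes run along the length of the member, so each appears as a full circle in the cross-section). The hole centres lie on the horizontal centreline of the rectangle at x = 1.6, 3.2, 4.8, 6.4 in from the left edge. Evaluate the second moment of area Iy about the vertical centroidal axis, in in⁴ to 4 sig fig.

Split into non-overlapping primitives; take the origin at the lower-left of the bounding box.
Plate: 8 × 2.4, A = 19.2 in², x = 4 in, Ī = 102.4 in⁴.
Hole 1 (subtracted): ⌀0.3, A = 0.0706858 in², x = 1.6 in, Ī = 0.000397608 in⁴.
Hole 2 (subtracted): ⌀0.3, A = 0.0706858 in², x = 3.2 in, Ī = 0.000397608 in⁴.
Hole 3 (subtracted): ⌀0.3, A = 0.0706858 in², x = 4.8 in, Ī = 0.000397608 in⁴.
Hole 4 (subtracted): ⌀0.3, A = 0.0706858 in², x = 6.4 in, Ī = 0.000397608 in⁴.
By symmetry the centroid is at mid-width, x̄ = 4 in.
Transfer each piece to the vertical centroidal axis using Ī + A·d² with d = x − 4:
  plate: d = 0 in → contributes +102.4 in⁴
  hole 1: d = -2.4 in → contributes −0.407548 in⁴
  hole 2: d = -0.8 in → contributes −0.0456365 in⁴
  hole 3: d = 0.8 in → contributes −0.0456365 in⁴
  hole 4: d = 2.4 in → contributes −0.407548 in⁴
Total I = 101.494 in⁴.

Iy ≈ 101.5 in⁴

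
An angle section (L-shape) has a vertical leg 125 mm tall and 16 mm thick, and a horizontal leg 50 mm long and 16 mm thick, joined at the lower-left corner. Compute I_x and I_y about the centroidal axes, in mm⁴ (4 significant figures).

Split into non-overlapping primitives; take the origin at the lower-left of the bounding box.
Vertical leg: 16 × 125, A = 2 000 mm², y = 62.5 mm, Ī = 2 604 167 mm⁴.
Horizontal leg (remainder): 34 × 16, A = 544 mm², y = 8 mm, Ī = 11605.3 mm⁴.
Centroid: ȳ = ΣA·y / ΣA = 50.8459 mm.
Transfer each piece to the centroidal x-axis using Ī + A·d² with d = y − 50.8459:
  vertical leg: d = 11.6541 mm → contributes +2 875 802 mm⁴
  horizontal leg (remainder): d = -42.8459 mm → contributes +1 010 265 mm⁴
Total I = 3 886 068 mm⁴.
For the y-axis: x̄ = 13.3459 mm.
Repeating about the centroidal y-axis gives I_y = 362 368 mm⁴.

I_x ≈ 3.886 × 10⁶ mm⁴, I_y ≈ 3.624 × 10⁵ mm⁴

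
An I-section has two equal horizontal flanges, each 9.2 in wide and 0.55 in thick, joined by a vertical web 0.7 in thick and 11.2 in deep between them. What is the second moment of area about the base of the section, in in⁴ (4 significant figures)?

I_base ≈ 1111 in⁴

Break the section into simple shapes (no overlaps), measuring from the bottom-left corner of the bounding box.
Bottom flange: 9.2 × 0.55, A = 5.06 in², y = 0.275 in, Ī = 0.127554 in⁴.
Web: 0.7 × 11.2, A = 7.84 in², y = 6.15 in, Ī = 81.9541 in⁴.
Top flange: 9.2 × 0.55, A = 5.06 in², y = 12.025 in, Ī = 0.127554 in⁴.
Transfer each piece to a horizontal axis along the bottom face using Ī + A·d² with d = y − 0:
  bottom flange: d = 0.275 in → contributes +0.510217 in⁴
  web: d = 6.15 in → contributes +378.483 in⁴
  top flange: d = 12.025 in → contributes +731.807 in⁴
Total I = 1110.8 in⁴.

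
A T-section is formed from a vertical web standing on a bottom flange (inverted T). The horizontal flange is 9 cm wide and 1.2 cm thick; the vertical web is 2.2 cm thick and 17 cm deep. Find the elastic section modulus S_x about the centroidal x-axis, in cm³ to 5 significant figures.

Decompose the section into non-overlapping parts with the origin at the bottom-left of its bounding rectangle.
Flange: 9 × 1.2, A = 10.8 cm², y = 0.6 cm, Ī = 1.296 cm⁴.
Web: 2.2 × 17, A = 37.4 cm², y = 9.7 cm, Ī = 900.7167 cm⁴.
Centroid: ȳ = ΣA·y / ΣA = 7.660996 cm.
Transfer each piece to the centroidal x-axis using Ī + A·d² with d = y − 7.660996:
  flange: d = -7.060996 cm → contributes +539.7588 cm⁴
  web: d = 2.039004 cm → contributes +1056.209 cm⁴
Total I = 1595.967 cm⁴.
Extreme fibre distance c = 10.539 cm; S = I/c = 151.4344 cm³.

S_x ≈ 151.43 cm³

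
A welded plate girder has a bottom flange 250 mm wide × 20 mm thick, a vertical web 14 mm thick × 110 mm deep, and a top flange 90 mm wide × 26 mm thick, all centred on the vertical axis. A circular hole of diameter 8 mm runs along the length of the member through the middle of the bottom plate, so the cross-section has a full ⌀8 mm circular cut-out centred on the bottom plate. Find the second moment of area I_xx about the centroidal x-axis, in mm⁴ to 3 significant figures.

Split into non-overlapping primitives; take the origin at the lower-left of the bounding box.
Bottom plate: 250 × 20, A = 5 000 mm², y = 10 mm, Ī = 166 667 mm⁴.
Web plate: 14 × 110, A = 1 540 mm², y = 75 mm, Ī = 1 552 833 mm⁴.
Top plate: 90 × 26, A = 2 340 mm², y = 143 mm, Ī = 131 820 mm⁴.
Hole (subtracted): ⌀8, A = 50.265 mm², y = 10 mm, Ī = 201.06 mm⁴.
Centroid: ȳ = ΣA·y / ΣA = 56.584 mm.
Transfer each piece to the centroidal x-axis using Ī + A·d² with d = y − 56.584:
  bottom plate: d = -46.584 mm → contributes +11 016 782 mm⁴
  web plate: d = 18.416 mm → contributes +2 075 151 mm⁴
  top plate: d = 86.416 mm → contributes +17 606 496 mm⁴
  hole: d = -46.584 mm → contributes −109 278 mm⁴
Total I = 30 589 151 mm⁴.

I_xx ≈ 3.06 × 10⁷ mm⁴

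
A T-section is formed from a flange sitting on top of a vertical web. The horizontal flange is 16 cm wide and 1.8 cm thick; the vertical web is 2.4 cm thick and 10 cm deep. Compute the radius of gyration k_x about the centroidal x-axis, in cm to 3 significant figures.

Break the section into simple shapes (no overlaps), measuring from the bottom-left corner of the bounding box.
Flange: 16 × 1.8, A = 28.8 cm², y = 10.9 cm, Ī = 7.776 cm⁴.
Web: 2.4 × 10, A = 24 cm², y = 5 cm, Ī = 200 cm⁴.
Centroid: ȳ = ΣA·y / ΣA = 8.2182 cm.
Transfer each piece to the centroidal x-axis using Ī + A·d² with d = y − 8.2182:
  flange: d = 2.6818 cm → contributes +214.91 cm⁴
  web: d = -3.2182 cm → contributes +448.56 cm⁴
Total I = 663.47 cm⁴.
Radius of gyration: k = √(I/A) = √(663.47 / 52.8) = 3.5448 cm.

k_x ≈ 3.54 cm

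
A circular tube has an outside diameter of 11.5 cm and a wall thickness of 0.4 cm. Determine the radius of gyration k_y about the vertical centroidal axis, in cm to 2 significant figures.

Treat the section as a set of non-overlapping primitives; coordinates are from the bounding-box lower-left.
Outer circle: ⌀11.5, A = 103.9 cm², x = 5.75 cm, Ī = 858.5 cm⁴.
Bore (subtracted): ⌀10.7, A = 89.92 cm², x = 5.75 cm, Ī = 643.4 cm⁴.
By symmetry the centroid is at mid-width, x̄ = 5.75 cm.
All pieces are centred on the vertical centroidal axis, so I = ΣĪ (holes subtracted) = 215.1 cm⁴.
Radius of gyration: k = √(I/A) = √(215.1 / 13.95) = 3.927 cm.

k_y ≈ 3.9 cm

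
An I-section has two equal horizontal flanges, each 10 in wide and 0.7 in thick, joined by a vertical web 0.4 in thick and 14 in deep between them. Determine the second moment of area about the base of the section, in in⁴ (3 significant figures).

I_base ≈ 2010 in⁴

Split into non-overlapping primitives; take the origin at the lower-left of the bounding box.
Bottom flange: 10 × 0.7, A = 7 in², y = 0.35 in, Ī = 0.28583 in⁴.
Web: 0.4 × 14, A = 5.6 in², y = 7.7 in, Ī = 91.467 in⁴.
Top flange: 10 × 0.7, A = 7 in², y = 15.05 in, Ī = 0.28583 in⁴.
Transfer each piece to the base of the section using Ī + A·d² with d = y − 0:
  bottom flange: d = 0.35 in → contributes +1.1433 in⁴
  web: d = 7.7 in → contributes +423.49 in⁴
  top flange: d = 15.05 in → contributes +1585.8 in⁴
Total I = 2010.4 in⁴.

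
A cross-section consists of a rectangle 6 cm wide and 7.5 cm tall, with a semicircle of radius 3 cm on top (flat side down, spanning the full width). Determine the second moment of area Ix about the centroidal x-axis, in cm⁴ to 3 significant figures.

Ix ≈ 491 cm⁴

Split into non-overlapping primitives; take the origin at the lower-left of the bounding box.
Rectangular body: 6 × 7.5, A = 45 cm², y = 3.75 cm, Ī = 210.94 cm⁴.
Semicircular cap: semicircle r = 3, A = 14.137 cm², y = 8.7732 cm, Ī = 8.8903 cm⁴.
Centroid: ȳ = ΣA·y / ΣA = 4.9508 cm.
Transfer each piece to the centroidal x-axis using Ī + A·d² with d = y − 4.9508:
  rectangular body: d = -1.2008 cm → contributes +275.83 cm⁴
  semicircular cap: d = 3.8224 cm → contributes +215.44 cm⁴
Total I = 491.27 cm⁴.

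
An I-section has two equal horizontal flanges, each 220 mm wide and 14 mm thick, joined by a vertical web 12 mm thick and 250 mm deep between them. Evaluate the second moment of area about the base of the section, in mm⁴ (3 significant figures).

Treat the section as a set of non-overlapping primitives; coordinates are from the bounding-box lower-left.
Bottom flange: 220 × 14, A = 3 080 mm², y = 7 mm, Ī = 50 307 mm⁴.
Web: 12 × 250, A = 3 000 mm², y = 139 mm, Ī = 15 625 000 mm⁴.
Top flange: 220 × 14, A = 3 080 mm², y = 271 mm, Ī = 50 307 mm⁴.
Transfer each piece to a horizontal axis along the bottom face using Ī + A·d² with d = y − 0:
  bottom flange: d = 7 mm → contributes +201 227 mm⁴
  web: d = 139 mm → contributes +73 588 000 mm⁴
  top flange: d = 271 mm → contributes +226 248 587 mm⁴
Total I = 300 037 813 mm⁴.

I_base ≈ 3.00 × 10⁸ mm⁴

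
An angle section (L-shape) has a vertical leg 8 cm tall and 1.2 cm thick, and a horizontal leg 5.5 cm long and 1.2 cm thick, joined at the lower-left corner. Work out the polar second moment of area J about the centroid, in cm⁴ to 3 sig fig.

J ≈ 125 cm⁴

Split into non-overlapping primitives; take the origin at the lower-left of the bounding box.
Vertical leg: 1.2 × 8, A = 9.6 cm², y = 4 cm, Ī = 51.2 cm⁴.
Horizontal leg (remainder): 4.3 × 1.2, A = 5.16 cm², y = 0.6 cm, Ī = 0.6192 cm⁴.
Centroid: ȳ = ΣA·y / ΣA = 2.8114 cm.
Transfer each piece to the centroidal x-axis using Ī + A·d² with d = y − 2.8114:
  vertical leg: d = 1.1886 cm → contributes +64.763 cm⁴
  horizontal leg (remainder): d = -2.2114 cm → contributes +25.853 cm⁴
Total I = 90.616 cm⁴.
For the y-axis: x̄ = 1.5614 cm.
Repeating about the centroidal y-axis gives I_y = 34.483 cm⁴.
Polar second moment: J = I_x + I_y = 125.1 cm⁴.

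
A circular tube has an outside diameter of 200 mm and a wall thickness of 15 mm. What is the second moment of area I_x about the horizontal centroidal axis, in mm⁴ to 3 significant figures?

I_x ≈ 3.75 × 10⁷ mm⁴

Break the section into simple shapes (no overlaps), measuring from the bottom-left corner of the bounding box.
Outer circle: ⌀200, A = 31 416 mm², y = 100 mm, Ī = 78 539 816 mm⁴.
Bore (subtracted): ⌀170, A = 22 698 mm², y = 100 mm, Ī = 40 998 275 mm⁴.
By symmetry the centroid is at mid-height, ȳ = 100 mm.
All pieces are centred on the horizontal centroidal axis, so I = ΣĪ (holes subtracted) = 37 541 541 mm⁴.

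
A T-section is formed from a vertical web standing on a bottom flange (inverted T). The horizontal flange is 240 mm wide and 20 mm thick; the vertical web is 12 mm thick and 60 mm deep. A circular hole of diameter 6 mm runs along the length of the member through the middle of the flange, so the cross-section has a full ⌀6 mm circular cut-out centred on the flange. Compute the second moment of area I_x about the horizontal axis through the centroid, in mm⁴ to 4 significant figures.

Break the section into simple shapes (no overlaps), measuring from the bottom-left corner of the bounding box.
Flange: 240 × 20, A = 4 800 mm², y = 10 mm, Ī = 160 000 mm⁴.
Web: 12 × 60, A = 720 mm², y = 50 mm, Ī = 216 000 mm⁴.
Hole (subtracted): ⌀6, A = 28.2743 mm², y = 10 mm, Ī = 63.6173 mm⁴.
Centroid: ȳ = ΣA·y / ΣA = 15.2443 mm.
Transfer each piece to the horizontal axis through the centroid using Ī + A·d² with d = y − 15.2443:
  flange: d = -5.24425 mm → contributes +292 011 mm⁴
  web: d = 34.7557 mm → contributes +1 085 733 mm⁴
  hole: d = -5.24425 mm → contributes −841.223 mm⁴
Total I = 1 376 902 mm⁴.

I_x ≈ 1.377 × 10⁶ mm⁴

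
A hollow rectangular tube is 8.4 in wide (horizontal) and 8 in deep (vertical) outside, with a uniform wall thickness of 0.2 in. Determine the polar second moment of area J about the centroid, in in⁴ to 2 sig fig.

Treat the section as a set of non-overlapping primitives; coordinates are from the bounding-box lower-left.
Outer rectangle: 8.4 × 8, A = 67.2 in², y = 4 in, Ī = 358.4 in⁴.
Inner void (subtracted): 8 × 7.6, A = 60.8 in², y = 4 in, Ī = 292.7 in⁴.
By symmetry the centroid is at mid-height, ȳ = 4 in.
All pieces are centred on the centroidal x-axis, so I = ΣĪ (holes subtracted) = 65.75 in⁴.
Repeating about the centroidal y-axis gives I_y = 70.87 in⁴.
Polar second moment: J = I_x + I_y = 136.6 in⁴.

J ≈ 140 in⁴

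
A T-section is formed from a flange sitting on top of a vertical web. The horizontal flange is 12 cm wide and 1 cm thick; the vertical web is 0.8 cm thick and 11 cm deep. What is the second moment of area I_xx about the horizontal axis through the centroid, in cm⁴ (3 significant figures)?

I_xx ≈ 273 cm⁴

Decompose the section into non-overlapping parts with the origin at the bottom-left of its bounding rectangle.
Flange: 12 × 1, A = 12 cm², y = 11.5 cm, Ī = 1 cm⁴.
Web: 0.8 × 11, A = 8.8 cm², y = 5.5 cm, Ī = 88.733 cm⁴.
Centroid: ȳ = ΣA·y / ΣA = 8.9615 cm.
Transfer each piece to the horizontal axis through the centroid using Ī + A·d² with d = y − 8.9615:
  flange: d = 2.5385 cm → contributes +78.325 cm⁴
  web: d = -3.4615 cm → contributes +194.18 cm⁴
Total I = 272.5 cm⁴.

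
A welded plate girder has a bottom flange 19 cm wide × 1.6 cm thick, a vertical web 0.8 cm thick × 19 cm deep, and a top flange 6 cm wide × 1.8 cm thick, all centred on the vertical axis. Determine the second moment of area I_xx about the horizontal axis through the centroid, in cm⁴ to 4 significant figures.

Break the section into simple shapes (no overlaps), measuring from the bottom-left corner of the bounding box.
Bottom plate: 19 × 1.6, A = 30.4 cm², y = 0.8 cm, Ī = 6.48533 cm⁴.
Web plate: 0.8 × 19, A = 15.2 cm², y = 11.1 cm, Ī = 457.267 cm⁴.
Top plate: 6 × 1.8, A = 10.8 cm², y = 21.5 cm, Ī = 2.916 cm⁴.
Centroid: ȳ = ΣA·y / ΣA = 7.53972 cm.
Transfer each piece to the horizontal axis through the centroid using Ī + A·d² with d = y − 7.53972:
  bottom plate: d = -6.73972 cm → contributes +1387.37 cm⁴
  web plate: d = 3.56028 cm → contributes +649.936 cm⁴
  top plate: d = 13.9603 cm → contributes +2107.72 cm⁴
Total I = 4145.03 cm⁴.

I_xx ≈ 4145 cm⁴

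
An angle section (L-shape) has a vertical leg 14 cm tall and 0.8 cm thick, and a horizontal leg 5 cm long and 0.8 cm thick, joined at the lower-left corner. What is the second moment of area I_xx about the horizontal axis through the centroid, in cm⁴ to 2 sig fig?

Break the section into simple shapes (no overlaps), measuring from the bottom-left corner of the bounding box.
Vertical leg: 0.8 × 14, A = 11.2 cm², y = 7 cm, Ī = 182.9 cm⁴.
Horizontal leg (remainder): 4.2 × 0.8, A = 3.36 cm², y = 0.4 cm, Ī = 0.1792 cm⁴.
Centroid: ȳ = ΣA·y / ΣA = 5.477 cm.
Transfer each piece to the horizontal axis through the centroid using Ī + A·d² with d = y − 5.477:
  vertical leg: d = 1.523 cm → contributes +208.9 cm⁴
  horizontal leg (remainder): d = -5.077 cm → contributes +86.78 cm⁴
Total I = 295.7 cm⁴.

I_xx ≈ 300 cm⁴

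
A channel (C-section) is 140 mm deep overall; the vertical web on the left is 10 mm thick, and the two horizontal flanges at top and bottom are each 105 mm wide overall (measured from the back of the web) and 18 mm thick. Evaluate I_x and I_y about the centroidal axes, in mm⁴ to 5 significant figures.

Split into non-overlapping primitives; take the origin at the lower-left of the bounding box.
Web: 10 × 140, A = 1 400 mm², y = 70 mm, Ī = 2 286 667 mm⁴.
Top flange (beyond web): 95 × 18, A = 1 710 mm², y = 131 mm, Ī = 46 170 mm⁴.
Bottom flange (beyond web): 95 × 18, A = 1 710 mm², y = 9 mm, Ī = 46 170 mm⁴.
By symmetry the centroid is at mid-height, ȳ = 70 mm.
Transfer each piece to the centroidal x-axis using Ī + A·d² with d = y − 70:
  web: d = 0 mm → contributes +2 286 667 mm⁴
  top flange (beyond web): d = 61 mm → contributes +6 409 080 mm⁴
  bottom flange (beyond web): d = -61 mm → contributes +6 409 080 mm⁴
Total I = 15 104 827 mm⁴.
For the y-axis: x̄ = 42.25104 mm.
Repeating about the centroidal y-axis gives I_y = 5 321 743 mm⁴.

I_x ≈ 1.5105 × 10⁷ mm⁴, I_y ≈ 5.3217 × 10⁶ mm⁴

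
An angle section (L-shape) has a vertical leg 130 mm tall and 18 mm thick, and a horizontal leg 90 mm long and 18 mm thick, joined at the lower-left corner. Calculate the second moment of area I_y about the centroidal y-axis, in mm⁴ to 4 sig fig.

Decompose the section into non-overlapping parts with the origin at the bottom-left of its bounding rectangle.
Vertical leg: 18 × 130, A = 2 340 mm², x = 9 mm, Ī = 63 180 mm⁴.
Horizontal leg (remainder): 72 × 18, A = 1 296 mm², x = 54 mm, Ī = 559 872 mm⁴.
Centroid: x̄ = ΣA·x / ΣA = 25.0396 mm.
Transfer each piece to the centroidal y-axis using Ī + A·d² with d = x − 25.0396:
  vertical leg: d = -16.0396 mm → contributes +665 189 mm⁴
  horizontal leg (remainder): d = 28.9604 mm → contributes +1 646 833 mm⁴
Total I = 2 312 022 mm⁴.

I_y ≈ 2.312 × 10⁶ mm⁴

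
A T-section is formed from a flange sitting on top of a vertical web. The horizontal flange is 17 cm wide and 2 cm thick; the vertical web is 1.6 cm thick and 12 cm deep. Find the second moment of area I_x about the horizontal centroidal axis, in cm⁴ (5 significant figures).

Treat the section as a set of non-overlapping primitives; coordinates are from the bounding-box lower-left.
Flange: 17 × 2, A = 34 cm², y = 13 cm, Ī = 11.33333 cm⁴.
Web: 1.6 × 12, A = 19.2 cm², y = 6 cm, Ī = 230.4 cm⁴.
Centroid: ȳ = ΣA·y / ΣA = 10.47368 cm.
Transfer each piece to the horizontal centroidal axis using Ī + A·d² with d = y − 10.47368:
  flange: d = 2.526316 cm → contributes +228.3306 cm⁴
  web: d = -4.473684 cm → contributes +614.6659 cm⁴
Total I = 842.9965 cm⁴.

I_x ≈ 843.00 cm⁴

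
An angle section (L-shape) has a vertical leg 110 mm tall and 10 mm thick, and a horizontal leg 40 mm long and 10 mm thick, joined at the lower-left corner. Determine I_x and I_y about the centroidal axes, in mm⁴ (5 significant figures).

Decompose the section into non-overlapping parts with the origin at the bottom-left of its bounding rectangle.
Vertical leg: 10 × 110, A = 1 100 mm², y = 55 mm, Ī = 1 109 167 mm⁴.
Horizontal leg (remainder): 30 × 10, A = 300 mm², y = 5 mm, Ī = 2 500 mm⁴.
Centroid: ȳ = ΣA·y / ΣA = 44.28571 mm.
Transfer each piece to the centroidal x-axis using Ī + A·d² with d = y − 44.28571:
  vertical leg: d = 10.71429 mm → contributes +1 235 442 mm⁴
  horizontal leg (remainder): d = -39.28571 mm → contributes +465510.2 mm⁴
Total I = 1 700 952 mm⁴.
For the y-axis: x̄ = 9.285714 mm.
Repeating about the centroidal y-axis gives I_y = 125952.4 mm⁴.

I_x ≈ 1.7010 × 10⁶ mm⁴, I_y ≈ 1.2595 × 10⁵ mm⁴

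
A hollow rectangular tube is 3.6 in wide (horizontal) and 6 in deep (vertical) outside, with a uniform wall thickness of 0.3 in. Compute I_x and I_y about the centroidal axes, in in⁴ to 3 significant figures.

I_x ≈ 25.4 in⁴, I_y ≈ 11.2 in⁴

Split into non-overlapping primitives; take the origin at the lower-left of the bounding box.
Outer rectangle: 3.6 × 6, A = 21.6 in², y = 3 in, Ī = 64.8 in⁴.
Inner void (subtracted): 3 × 5.4, A = 16.2 in², y = 3 in, Ī = 39.366 in⁴.
By symmetry the centroid is at mid-height, ȳ = 3 in.
All pieces are centred on the centroidal x-axis, so I = ΣĪ (holes subtracted) = 25.434 in⁴.
Repeating about the centroidal y-axis gives I_y = 11.178 in⁴.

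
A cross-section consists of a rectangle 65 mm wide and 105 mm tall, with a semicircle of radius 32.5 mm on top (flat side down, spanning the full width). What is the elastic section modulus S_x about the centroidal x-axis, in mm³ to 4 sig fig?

S_x ≈ 1.702 × 10⁵ mm³

Split into non-overlapping primitives; take the origin at the lower-left of the bounding box.
Rectangular body: 65 × 105, A = 6 825 mm², y = 52.5 mm, Ī = 6 270 469 mm⁴.
Semicircular cap: semicircle r = 32.5, A = 1659.15 mm², y = 118.793 mm, Ī = 122 452 mm⁴.
Centroid: ȳ = ΣA·y / ΣA = 65.4643 mm.
Transfer each piece to the centroidal x-axis using Ī + A·d² with d = y − 65.4643:
  rectangular body: d = -12.9643 mm → contributes +7 417 565 mm⁴
  semicircular cap: d = 53.3291 mm → contributes +4 841 081 mm⁴
Total I = 12 258 646 mm⁴.
Extreme fibre distance c = 72.0357 mm; S = I/c = 170 175 mm³.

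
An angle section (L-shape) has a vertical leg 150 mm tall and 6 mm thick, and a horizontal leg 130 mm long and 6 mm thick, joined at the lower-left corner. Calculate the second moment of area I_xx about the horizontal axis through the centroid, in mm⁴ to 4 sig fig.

I_xx ≈ 3.801 × 10⁶ mm⁴

Decompose the section into non-overlapping parts with the origin at the bottom-left of its bounding rectangle.
Vertical leg: 6 × 150, A = 900 mm², y = 75 mm, Ī = 1 687 500 mm⁴.
Horizontal leg (remainder): 124 × 6, A = 744 mm², y = 3 mm, Ī = 2 232 mm⁴.
Centroid: ȳ = ΣA·y / ΣA = 42.4161 mm.
Transfer each piece to the horizontal axis through the centroid using Ī + A·d² with d = y − 42.4161:
  vertical leg: d = 32.5839 mm → contributes +2 643 042 mm⁴
  horizontal leg (remainder): d = -39.4161 mm → contributes +1 158 129 mm⁴
Total I = 3 801 171 mm⁴.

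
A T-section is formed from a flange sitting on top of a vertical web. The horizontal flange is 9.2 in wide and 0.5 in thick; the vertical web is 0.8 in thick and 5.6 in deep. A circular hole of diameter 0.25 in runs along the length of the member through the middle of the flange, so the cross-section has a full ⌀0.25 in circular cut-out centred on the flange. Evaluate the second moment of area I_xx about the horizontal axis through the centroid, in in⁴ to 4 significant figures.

Split into non-overlapping primitives; take the origin at the lower-left of the bounding box.
Flange: 9.2 × 0.5, A = 4.6 in², y = 5.85 in, Ī = 0.0958333 in⁴.
Web: 0.8 × 5.6, A = 4.48 in², y = 2.8 in, Ī = 11.7077 in⁴.
Hole (subtracted): ⌀0.25, A = 0.0490874 in², y = 5.85 in, Ī = 0.000191748 in⁴.
Centroid: ȳ = ΣA·y / ΣA = 4.33697 in.
Transfer each piece to the horizontal axis through the centroid using Ī + A·d² with d = y − 4.33697:
  flange: d = 1.51303 in → contributes +10.6264 in⁴
  web: d = -1.53697 in → contributes +22.2908 in⁴
  hole: d = 1.51303 in → contributes −0.112565 in⁴
Total I = 32.8046 in⁴.

I_xx ≈ 32.80 in⁴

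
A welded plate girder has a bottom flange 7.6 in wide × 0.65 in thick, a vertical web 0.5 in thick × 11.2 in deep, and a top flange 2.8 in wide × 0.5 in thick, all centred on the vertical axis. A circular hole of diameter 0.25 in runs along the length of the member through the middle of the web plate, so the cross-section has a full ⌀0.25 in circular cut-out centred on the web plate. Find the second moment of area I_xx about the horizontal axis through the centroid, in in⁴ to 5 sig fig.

Split into non-overlapping primitives; take the origin at the lower-left of the bounding box.
Bottom plate: 7.6 × 0.65, A = 4.94 in², y = 0.325 in, Ī = 0.1739292 in⁴.
Web plate: 0.5 × 11.2, A = 5.6 in², y = 6.25 in, Ī = 58.53867 in⁴.
Top plate: 2.8 × 0.5, A = 1.4 in², y = 12.1 in, Ī = 0.02916667 in⁴.
Hole (subtracted): ⌀0.25, A = 0.04908739 in², y = 6.25 in, Ī = 0.0001917476 in⁴.
Centroid: ȳ = ΣA·y / ΣA = 4.47726 in.
Transfer each piece to the horizontal axis through the centroid using Ī + A·d² with d = y − 4.47726:
  bottom plate: d = -4.15226 in → contributes +85.34576 in⁴
  web plate: d = 1.77274 in → contributes +76.13727 in⁴
  top plate: d = 7.62274 in → contributes +81.3778 in⁴
  hole: d = 1.77274 in → contributes −0.1544542 in⁴
Total I = 242.7064 in⁴.

I_xx ≈ 242.71 in⁴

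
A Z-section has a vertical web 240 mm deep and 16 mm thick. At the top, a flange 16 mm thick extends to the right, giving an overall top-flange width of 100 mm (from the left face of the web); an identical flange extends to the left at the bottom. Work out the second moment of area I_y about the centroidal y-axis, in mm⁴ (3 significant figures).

Treat the section as a set of non-overlapping primitives; coordinates are from the bounding-box lower-left.
Web: 16 × 240, A = 3 840 mm², x = 92 mm, Ī = 81 920 mm⁴.
Top flange (beyond web): 84 × 16, A = 1 344 mm², x = 142 mm, Ī = 790 272 mm⁴.
Bottom flange (beyond web): 84 × 16, A = 1 344 mm², x = 42 mm, Ī = 790 272 mm⁴.
Centroid: x̄ = ΣA·x / ΣA = 92 mm.
Transfer each piece to the centroidal y-axis using Ī + A·d² with d = x − 92:
  web: d = 0 mm → contributes +81 920 mm⁴
  top flange (beyond web): d = 50 mm → contributes +4 150 272 mm⁴
  bottom flange (beyond web): d = -50 mm → contributes +4 150 272 mm⁴
Total I = 8 382 464 mm⁴.

I_y ≈ 8.38 × 10⁶ mm⁴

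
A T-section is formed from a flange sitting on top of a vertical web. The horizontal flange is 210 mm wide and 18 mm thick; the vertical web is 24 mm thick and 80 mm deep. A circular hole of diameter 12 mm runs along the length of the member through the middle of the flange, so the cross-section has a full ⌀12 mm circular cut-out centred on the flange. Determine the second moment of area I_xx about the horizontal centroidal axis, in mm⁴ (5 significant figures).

Break the section into simple shapes (no overlaps), measuring from the bottom-left corner of the bounding box.
Flange: 210 × 18, A = 3 780 mm², y = 89 mm, Ī = 102 060 mm⁴.
Web: 24 × 80, A = 1 920 mm², y = 40 mm, Ī = 1 024 000 mm⁴.
Hole (subtracted): ⌀12, A = 113.0973 mm², y = 89 mm, Ī = 1017.876 mm⁴.
Centroid: ȳ = ΣA·y / ΣA = 72.16062 mm.
Transfer each piece to the horizontal centroidal axis using Ī + A·d² with d = y − 72.16062:
  flange: d = 16.83938 mm → contributes +1 173 935 mm⁴
  web: d = -32.16062 mm → contributes +3 009 866 mm⁴
  hole: d = 16.83938 mm → contributes −33088.31 mm⁴
Total I = 4 150 713 mm⁴.

I_xx ≈ 4.1507 × 10⁶ mm⁴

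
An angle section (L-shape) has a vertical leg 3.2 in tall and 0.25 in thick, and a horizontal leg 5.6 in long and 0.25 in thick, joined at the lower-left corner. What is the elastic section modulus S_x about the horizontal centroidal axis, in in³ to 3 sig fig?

S_x ≈ 0.705 in³

Split into non-overlapping primitives; take the origin at the lower-left of the bounding box.
Vertical leg: 0.25 × 3.2, A = 0.8 in², y = 1.6 in, Ī = 0.68267 in⁴.
Horizontal leg (remainder): 5.35 × 0.25, A = 1.3375 in², y = 0.125 in, Ī = 0.0069661 in⁴.
Centroid: ȳ = ΣA·y / ΣA = 0.67705 in.
Transfer each piece to the horizontal centroidal axis using Ī + A·d² with d = y − 0.67705:
  vertical leg: d = 0.92295 in → contributes +1.3641 in⁴
  horizontal leg (remainder): d = -0.55205 in → contributes +0.41458 in⁴
Total I = 1.7787 in⁴.
Extreme fibre distance c = 2.523 in; S = I/c = 0.70501 in³.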